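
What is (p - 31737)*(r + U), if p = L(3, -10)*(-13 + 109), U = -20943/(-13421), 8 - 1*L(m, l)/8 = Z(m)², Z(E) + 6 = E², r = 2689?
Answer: -1173755940060/13421 ≈ -8.7457e+7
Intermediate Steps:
Z(E) = -6 + E²
L(m, l) = 64 - 8*(-6 + m²)²
U = 20943/13421 (U = -20943*(-1/13421) = 20943/13421 ≈ 1.5605)
p = -768 (p = (64 - 8*(-6 + 3²)²)*(-13 + 109) = (64 - 8*(-6 + 9)²)*96 = (64 - 8*3²)*96 = (64 - 8*9)*96 = (64 - 72)*96 = -8*96 = -768)
(p - 31737)*(r + U) = (-768 - 31737)*(2689 + 20943/13421) = -32505*36110012/13421 = -1173755940060/13421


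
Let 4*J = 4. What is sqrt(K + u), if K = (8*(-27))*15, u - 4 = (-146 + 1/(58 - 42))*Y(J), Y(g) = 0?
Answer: 2*I*sqrt(809) ≈ 56.886*I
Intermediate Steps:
J = 1 (J = (1/4)*4 = 1)
u = 4 (u = 4 + (-146 + 1/(58 - 42))*0 = 4 + (-146 + 1/16)*0 = 4 - 2335/16*0 = 4 + 0 = 4)
K = -3240 (K = -216*15 = -3240)
sqrt(K + u) = sqrt(-3240 + 4) = sqrt(-3236) = 2*I*sqrt(809)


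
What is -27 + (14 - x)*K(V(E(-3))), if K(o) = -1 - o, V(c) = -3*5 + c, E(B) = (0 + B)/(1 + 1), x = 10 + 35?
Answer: -1015/2 ≈ -507.50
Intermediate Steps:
x = 45
E(B) = B/2
V(c) = -15 + c
-27 + (14 - x)*K(V(E(-3))) = -27 + (14 - 1*45)*(-1 - (-15 + (½)*(-3))) = -27 + (14 - 45)*(-1 - (-15 - 3/2)) = -27 - 31*(-1 - 1*(-33/2)) = -27 - 31*(-1 + 33/2) = -27 - 31*31/2 = -27 - 961/2 = -1015/2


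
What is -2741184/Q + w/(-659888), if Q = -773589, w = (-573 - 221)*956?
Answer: 99836582837/21270087418 ≈ 4.6938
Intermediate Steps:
w = -759064 (w = -794*956 = -759064)
-2741184/Q + w/(-659888) = -2741184/(-773589) - 759064/(-659888) = -2741184*(-1/773589) - 759064*(-1/659888) = 913728/257863 + 94883/82486 = 99836582837/21270087418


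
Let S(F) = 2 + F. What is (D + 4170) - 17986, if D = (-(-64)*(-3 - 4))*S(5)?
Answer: -16952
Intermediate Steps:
D = -3136 (D = (-(-64)*(-3 - 4))*(2 + 5) = -(-64)*(-7)*7 = -16*28*7 = -448*7 = -3136)
(D + 4170) - 17986 = (-3136 + 4170) - 17986 = 1034 - 17986 = -16952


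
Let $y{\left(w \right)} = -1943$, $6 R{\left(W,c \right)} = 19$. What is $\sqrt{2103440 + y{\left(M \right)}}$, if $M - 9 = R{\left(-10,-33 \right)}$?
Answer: $\sqrt{2101497} \approx 1449.7$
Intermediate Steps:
$R{\left(W,c \right)} = \frac{19}{6}$ ($R{\left(W,c \right)} = \frac{1}{6} \cdot 19 = \frac{19}{6}$)
$M = \frac{73}{6}$ ($M = 9 + \frac{19}{6} = \frac{73}{6} \approx 12.167$)
$\sqrt{2103440 + y{\left(M \right)}} = \sqrt{2103440 - 1943} = \sqrt{2101497}$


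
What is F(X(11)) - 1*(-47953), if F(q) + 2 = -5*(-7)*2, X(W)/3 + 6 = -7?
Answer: 48021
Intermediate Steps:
X(W) = -39 (X(W) = -18 + 3*(-7) = -18 - 21 = -39)
F(q) = 68 (F(q) = -2 - 5*(-7)*2 = -2 + 35*2 = -2 + 70 = 68)
F(X(11)) - 1*(-47953) = 68 - 1*(-47953) = 68 + 47953 = 48021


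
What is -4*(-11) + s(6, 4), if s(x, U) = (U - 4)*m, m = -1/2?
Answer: 44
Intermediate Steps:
m = -½ (m = -1*½ = -½ ≈ -0.50000)
s(x, U) = 2 - U/2 (s(x, U) = (U - 4)*(-½) = (-4 + U)*(-½) = 2 - U/2)
-4*(-11) + s(6, 4) = -4*(-11) + (2 - ½*4) = 44 + (2 - 2) = 44 + 0 = 44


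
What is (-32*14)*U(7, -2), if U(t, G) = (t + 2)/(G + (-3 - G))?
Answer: 1344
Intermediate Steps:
U(t, G) = -2/3 - t/3 (U(t, G) = (2 + t)/(-3) = (2 + t)*(-1/3) = -2/3 - t/3)
(-32*14)*U(7, -2) = (-32*14)*(-2/3 - 1/3*7) = -448*(-2/3 - 7/3) = -448*(-3) = 1344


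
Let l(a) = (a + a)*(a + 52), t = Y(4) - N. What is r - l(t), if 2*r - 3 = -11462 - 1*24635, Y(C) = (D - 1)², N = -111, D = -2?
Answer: -59327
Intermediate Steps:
Y(C) = 9 (Y(C) = (-2 - 1)² = (-3)² = 9)
t = 120 (t = 9 - 1*(-111) = 9 + 111 = 120)
l(a) = 2*a*(52 + a) (l(a) = (2*a)*(52 + a) = 2*a*(52 + a))
r = -18047 (r = 3/2 + (-11462 - 1*24635)/2 = 3/2 + (-11462 - 24635)/2 = 3/2 + (½)*(-36097) = 3/2 - 36097/2 = -18047)
r - l(t) = -18047 - 2*120*(52 + 120) = -18047 - 2*120*172 = -18047 - 1*41280 = -18047 - 41280 = -59327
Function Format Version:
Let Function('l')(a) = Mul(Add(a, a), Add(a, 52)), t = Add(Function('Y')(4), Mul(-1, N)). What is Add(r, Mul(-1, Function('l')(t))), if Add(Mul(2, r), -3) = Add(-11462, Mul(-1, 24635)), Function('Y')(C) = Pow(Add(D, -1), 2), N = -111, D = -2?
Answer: -59327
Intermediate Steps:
Function('Y')(C) = 9 (Function('Y')(C) = Pow(Add(-2, -1), 2) = Pow(-3, 2) = 9)
t = 120 (t = Add(9, Mul(-1, -111)) = Add(9, 111) = 120)
Function('l')(a) = Mul(2, a, Add(52, a)) (Function('l')(a) = Mul(Mul(2, a), Add(52, a)) = Mul(2, a, Add(52, a)))
r = -18047 (r = Add(Rational(3, 2), Mul(Rational(1, 2), Add(-11462, Mul(-1, 24635)))) = Add(Rational(3, 2), Mul(Rational(1, 2), Add(-11462, -24635))) = Add(Rational(3, 2), Mul(Rational(1, 2), -36097)) = Add(Rational(3, 2), Rational(-36097, 2)) = -18047)
Add(r, Mul(-1, Function('l')(t))) = Add(-18047, Mul(-1, Mul(2, 120, Add(52, 120)))) = Add(-18047, Mul(-1, Mul(2, 120, 172))) = Add(-18047, Mul(-1, 41280)) = Add(-18047, -41280) = -59327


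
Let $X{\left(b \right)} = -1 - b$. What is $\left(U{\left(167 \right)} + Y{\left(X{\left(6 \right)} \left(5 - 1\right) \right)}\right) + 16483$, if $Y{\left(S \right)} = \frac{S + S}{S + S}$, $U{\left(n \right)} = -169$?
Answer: $16315$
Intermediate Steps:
$Y{\left(S \right)} = 1$ ($Y{\left(S \right)} = \frac{2 S}{2 S} = 2 S \frac{1}{2 S} = 1$)
$\left(U{\left(167 \right)} + Y{\left(X{\left(6 \right)} \left(5 - 1\right) \right)}\right) + 16483 = \left(-169 + 1\right) + 16483 = -168 + 16483 = 16315$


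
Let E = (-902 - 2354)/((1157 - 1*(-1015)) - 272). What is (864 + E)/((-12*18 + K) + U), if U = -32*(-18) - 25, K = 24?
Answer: 409586/170525 ≈ 2.4019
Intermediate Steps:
U = 551 (U = 576 - 25 = 551)
E = -814/475 (E = -3256/((1157 + 1015) - 272) = -3256/(2172 - 272) = -3256/1900 = -3256*1/1900 = -814/475 ≈ -1.7137)
(864 + E)/((-12*18 + K) + U) = (864 - 814/475)/((-12*18 + 24) + 551) = 409586/(475*((-216 + 24) + 551)) = 409586/(475*(-192 + 551)) = (409586/475)/359 = (409586/475)*(1/359) = 409586/170525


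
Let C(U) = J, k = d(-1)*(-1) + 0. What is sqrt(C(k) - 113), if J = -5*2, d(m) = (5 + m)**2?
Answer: I*sqrt(123) ≈ 11.091*I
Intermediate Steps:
J = -10
k = -16 (k = (5 - 1)**2*(-1) + 0 = 4**2*(-1) + 0 = 16*(-1) + 0 = -16 + 0 = -16)
C(U) = -10
sqrt(C(k) - 113) = sqrt(-10 - 113) = sqrt(-123) = I*sqrt(123)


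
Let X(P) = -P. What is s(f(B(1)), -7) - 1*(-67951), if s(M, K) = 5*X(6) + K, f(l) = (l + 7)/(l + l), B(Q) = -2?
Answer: 67914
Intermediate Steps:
f(l) = (7 + l)/(2*l) (f(l) = (7 + l)/((2*l)) = (7 + l)*(1/(2*l)) = (7 + l)/(2*l))
s(M, K) = -30 + K (s(M, K) = 5*(-1*6) + K = 5*(-6) + K = -30 + K)
s(f(B(1)), -7) - 1*(-67951) = (-30 - 7) - 1*(-67951) = -37 + 67951 = 67914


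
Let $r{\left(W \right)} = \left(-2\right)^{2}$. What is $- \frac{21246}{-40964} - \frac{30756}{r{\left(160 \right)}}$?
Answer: $- \frac{157475475}{20482} \approx -7688.5$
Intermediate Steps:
$r{\left(W \right)} = 4$
$- \frac{21246}{-40964} - \frac{30756}{r{\left(160 \right)}} = - \frac{21246}{-40964} - \frac{30756}{4} = \left(-21246\right) \left(- \frac{1}{40964}\right) - 7689 = \frac{10623}{20482} - 7689 = - \frac{157475475}{20482}$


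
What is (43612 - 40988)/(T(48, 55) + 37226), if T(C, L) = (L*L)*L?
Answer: 2624/203601 ≈ 0.012888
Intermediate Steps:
T(C, L) = L³ (T(C, L) = L²*L = L³)
(43612 - 40988)/(T(48, 55) + 37226) = (43612 - 40988)/(55³ + 37226) = 2624/(166375 + 37226) = 2624/203601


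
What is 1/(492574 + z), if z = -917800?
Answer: -1/425226 ≈ -2.3517e-6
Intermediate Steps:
1/(492574 + z) = 1/(492574 - 917800) = 1/(-425226) = -1/425226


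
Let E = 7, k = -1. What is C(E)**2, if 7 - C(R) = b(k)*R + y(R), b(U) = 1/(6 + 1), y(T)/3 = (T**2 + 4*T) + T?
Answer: 60516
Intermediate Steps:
y(T) = 3*T**2 + 15*T (y(T) = 3*((T**2 + 4*T) + T) = 3*(T**2 + 5*T) = 3*T**2 + 15*T)
b(U) = 1/7
C(R) = 7 - R/7 - 3*R*(5 + R) (C(R) = 7 - (R/7 + 3*R*(5 + R)) = 7 + (-R/7 - 3*R*(5 + R)) = 7 - R/7 - 3*R*(5 + R))
C(E)**2 = (7 - 1/7*7 - 3*7*(5 + 7))**2 = (7 - 1 - 3*7*12)**2 = (7 - 1 - 252)**2 = (-246)**2 = 60516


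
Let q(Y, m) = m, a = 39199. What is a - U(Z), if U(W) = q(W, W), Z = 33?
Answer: 39166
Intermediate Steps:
U(W) = W
a - U(Z) = 39199 - 1*33 = 39199 - 33 = 39166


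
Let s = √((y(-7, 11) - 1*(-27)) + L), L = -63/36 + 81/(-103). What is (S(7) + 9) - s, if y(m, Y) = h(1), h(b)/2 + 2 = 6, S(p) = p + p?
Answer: 23 - 5*√55105/206 ≈ 17.302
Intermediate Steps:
S(p) = 2*p
h(b) = 8 (h(b) = -4 + 2*6 = -4 + 12 = 8)
y(m, Y) = 8
L = -1045/412 (L = -63*1/36 + 81*(-1/103) = -7/4 - 81/103 = -1045/412 ≈ -2.5364)
s = 5*√55105/206 (s = √((8 - 1*(-27)) - 1045/412) = √((8 + 27) - 1045/412) = √(35 - 1045/412) = √(13375/412) = 5*√55105/206 ≈ 5.6977)
(S(7) + 9) - s = (2*7 + 9) - 5*√55105/206 = (14 + 9) - 5*√55105/206 = 23 - 5*√55105/206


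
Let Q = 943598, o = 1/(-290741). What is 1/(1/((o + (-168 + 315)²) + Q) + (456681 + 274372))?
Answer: 280625248386/205151929708621199 ≈ 1.3679e-6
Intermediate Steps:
o = -1/290741 ≈ -3.4395e-6
1/(1/((o + (-168 + 315)²) + Q) + (456681 + 274372)) = 1/(1/((-1/290741 + (-168 + 315)²) + 943598) + (456681 + 274372)) = 1/(1/((-1/290741 + 147²) + 943598) + 731053) = 1/(1/((-1/290741 + 21609) + 943598) + 731053) = 1/(1/(6282622268/290741 + 943598) + 731053) = 1/(1/(280625248386/290741) + 731053) = 1/(290741/280625248386 + 731053) = 1/(205151929708621199/280625248386) = 280625248386/205151929708621199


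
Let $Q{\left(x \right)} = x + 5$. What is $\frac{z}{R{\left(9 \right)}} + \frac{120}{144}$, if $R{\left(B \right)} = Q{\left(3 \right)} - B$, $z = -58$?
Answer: $\frac{353}{6} \approx 58.833$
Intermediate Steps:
$Q{\left(x \right)} = 5 + x$
$R{\left(B \right)} = 8 - B$ ($R{\left(B \right)} = \left(5 + 3\right) - B = 8 - B$)
$\frac{z}{R{\left(9 \right)}} + \frac{120}{144} = - \frac{58}{8 - 9} + \frac{120}{144} = - \frac{58}{8 - 9} + 120 \cdot \frac{1}{144} = - \frac{58}{-1} + \frac{5}{6} = \left(-58\right) \left(-1\right) + \frac{5}{6} = 58 + \frac{5}{6} = \frac{353}{6}$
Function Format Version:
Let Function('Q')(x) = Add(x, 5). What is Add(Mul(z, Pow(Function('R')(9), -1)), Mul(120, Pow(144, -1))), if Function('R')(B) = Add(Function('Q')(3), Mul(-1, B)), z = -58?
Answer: Rational(353, 6) ≈ 58.833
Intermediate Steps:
Function('Q')(x) = Add(5, x)
Function('R')(B) = Add(8, Mul(-1, B)) (Function('R')(B) = Add(Add(5, 3), Mul(-1, B)) = Add(8, Mul(-1, B)))
Add(Mul(z, Pow(Function('R')(9), -1)), Mul(120, Pow(144, -1))) = Add(Mul(-58, Pow(Add(8, Mul(-1, 9)), -1)), Mul(120, Pow(144, -1))) = Add(Mul(-58, Pow(Add(8, -9), -1)), Mul(120, Rational(1, 144))) = Add(Mul(-58, Pow(-1, -1)), Rational(5, 6)) = Add(Mul(-58, -1), Rational(5, 6)) = Add(58, Rational(5, 6)) = Rational(353, 6)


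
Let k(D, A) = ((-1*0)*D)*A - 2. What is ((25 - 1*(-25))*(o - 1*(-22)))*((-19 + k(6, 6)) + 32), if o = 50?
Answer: 39600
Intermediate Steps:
k(D, A) = -2 (k(D, A) = (0*D)*A - 2 = 0*A - 2 = 0 - 2 = -2)
((25 - 1*(-25))*(o - 1*(-22)))*((-19 + k(6, 6)) + 32) = ((25 - 1*(-25))*(50 - 1*(-22)))*((-19 - 2) + 32) = ((25 + 25)*(50 + 22))*(-21 + 32) = (50*72)*11 = 3600*11 = 39600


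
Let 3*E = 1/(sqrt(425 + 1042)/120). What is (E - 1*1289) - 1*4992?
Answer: -6281 + 40*sqrt(163)/489 ≈ -6280.0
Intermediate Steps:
E = 40*sqrt(163)/489 (E = 1/(3*((sqrt(425 + 1042)/120))) = 1/(3*((sqrt(1467)*(1/120)))) = 1/(3*(((3*sqrt(163))*(1/120)))) = 1/(3*((sqrt(163)/40))) = (40*sqrt(163)/163)/3 = 40*sqrt(163)/489 ≈ 1.0443)
(E - 1*1289) - 1*4992 = (40*sqrt(163)/489 - 1*1289) - 1*4992 = (40*sqrt(163)/489 - 1289) - 4992 = (-1289 + 40*sqrt(163)/489) - 4992 = -6281 + 40*sqrt(163)/489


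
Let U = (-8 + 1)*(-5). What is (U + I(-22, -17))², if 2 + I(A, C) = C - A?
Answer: 1444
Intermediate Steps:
I(A, C) = -2 + C - A (I(A, C) = -2 + (C - A) = -2 + C - A)
U = 35 (U = -7*(-5) = 35)
(U + I(-22, -17))² = (35 + (-2 - 17 - 1*(-22)))² = (35 + (-2 - 17 + 22))² = (35 + 3)² = 38² = 1444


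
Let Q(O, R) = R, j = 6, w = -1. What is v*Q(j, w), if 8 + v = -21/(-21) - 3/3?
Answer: 8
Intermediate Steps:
v = -8 (v = -8 + (-21/(-21) - 3/3) = -8 + (-21*(-1/21) - 3*⅓) = -8 + (1 - 1) = -8 + 0 = -8)
v*Q(j, w) = -8*(-1) = 8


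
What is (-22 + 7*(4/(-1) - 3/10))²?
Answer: 271441/100 ≈ 2714.4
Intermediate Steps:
(-22 + 7*(4/(-1) - 3/10))² = (-22 + 7*(4*(-1) - 3*⅒))² = (-22 + 7*(-4 - 3/10))² = (-22 + 7*(-43/10))² = (-22 - 301/10)² = (-521/10)² = 271441/100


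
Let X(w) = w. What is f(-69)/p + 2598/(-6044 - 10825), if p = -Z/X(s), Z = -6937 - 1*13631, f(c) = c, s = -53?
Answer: 917141/38551288 ≈ 0.023790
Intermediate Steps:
Z = -20568 (Z = -6937 - 13631 = -20568)
p = -20568/53 (p = -(-20568)/(-53) = -(-20568)*(-1)/53 = -1*20568/53 = -20568/53 ≈ -388.08)
f(-69)/p + 2598/(-6044 - 10825) = -69/(-20568/53) + 2598/(-6044 - 10825) = -69*(-53/20568) + 2598/(-16869) = 1219/6856 + 2598*(-1/16869) = 1219/6856 - 866/5623 = 917141/38551288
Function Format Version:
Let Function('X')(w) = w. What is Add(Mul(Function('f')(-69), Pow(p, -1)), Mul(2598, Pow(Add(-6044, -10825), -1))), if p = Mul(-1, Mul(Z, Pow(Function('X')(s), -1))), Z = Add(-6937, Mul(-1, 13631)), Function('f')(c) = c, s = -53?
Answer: Rational(917141, 38551288) ≈ 0.023790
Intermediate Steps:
Z = -20568 (Z = Add(-6937, -13631) = -20568)
p = Rational(-20568, 53) (p = Mul(-1, Mul(-20568, Pow(-53, -1))) = Mul(-1, Mul(-20568, Rational(-1, 53))) = Mul(-1, Rational(20568, 53)) = Rational(-20568, 53) ≈ -388.08)
Add(Mul(Function('f')(-69), Pow(p, -1)), Mul(2598, Pow(Add(-6044, -10825), -1))) = Add(Mul(-69, Pow(Rational(-20568, 53), -1)), Mul(2598, Pow(Add(-6044, -10825), -1))) = Add(Mul(-69, Rational(-53, 20568)), Mul(2598, Pow(-16869, -1))) = Add(Rational(1219, 6856), Mul(2598, Rational(-1, 16869))) = Add(Rational(1219, 6856), Rational(-866, 5623)) = Rational(917141, 38551288)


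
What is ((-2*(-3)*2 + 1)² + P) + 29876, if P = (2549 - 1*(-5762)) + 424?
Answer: 38780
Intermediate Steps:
P = 8735 (P = (2549 + 5762) + 424 = 8311 + 424 = 8735)
((-2*(-3)*2 + 1)² + P) + 29876 = ((-2*(-3)*2 + 1)² + 8735) + 29876 = ((6*2 + 1)² + 8735) + 29876 = ((12 + 1)² + 8735) + 29876 = (13² + 8735) + 29876 = (169 + 8735) + 29876 = 8904 + 29876 = 38780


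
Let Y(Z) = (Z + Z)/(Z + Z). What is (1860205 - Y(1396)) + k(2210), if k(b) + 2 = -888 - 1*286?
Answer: 1859028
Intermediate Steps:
k(b) = -1176 (k(b) = -2 + (-888 - 1*286) = -2 + (-888 - 286) = -2 - 1174 = -1176)
Y(Z) = 1 (Y(Z) = (2*Z)/((2*Z)) = (2*Z)*(1/(2*Z)) = 1)
(1860205 - Y(1396)) + k(2210) = (1860205 - 1*1) - 1176 = (1860205 - 1) - 1176 = 1860204 - 1176 = 1859028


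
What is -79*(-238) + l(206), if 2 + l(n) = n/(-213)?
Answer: 4004194/213 ≈ 18799.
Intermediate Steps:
l(n) = -2 - n/213 (l(n) = -2 + n/(-213) = -2 + n*(-1/213) = -2 - n/213)
-79*(-238) + l(206) = -79*(-238) + (-2 - 1/213*206) = 18802 + (-2 - 206/213) = 18802 - 632/213 = 4004194/213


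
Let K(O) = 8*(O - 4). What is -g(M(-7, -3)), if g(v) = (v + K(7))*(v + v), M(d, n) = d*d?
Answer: -7154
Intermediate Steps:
K(O) = -32 + 8*O (K(O) = 8*(-4 + O) = -32 + 8*O)
M(d, n) = d²
g(v) = 2*v*(24 + v) (g(v) = (v + (-32 + 8*7))*(v + v) = (v + (-32 + 56))*(2*v) = (v + 24)*(2*v) = (24 + v)*(2*v) = 2*v*(24 + v))
-g(M(-7, -3)) = -2*(-7)²*(24 + (-7)²) = -2*49*(24 + 49) = -2*49*73 = -1*7154 = -7154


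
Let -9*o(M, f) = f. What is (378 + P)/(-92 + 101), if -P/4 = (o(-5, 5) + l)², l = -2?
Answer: 28502/729 ≈ 39.097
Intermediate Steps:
o(M, f) = -f/9
P = -2116/81 (P = -4*(-⅑*5 - 2)² = -4*(-5/9 - 2)² = -4*(-23/9)² = -4*529/81 = -2116/81 ≈ -26.123)
(378 + P)/(-92 + 101) = (378 - 2116/81)/(-92 + 101) = (28502/81)/9 = (28502/81)*(⅑) = 28502/729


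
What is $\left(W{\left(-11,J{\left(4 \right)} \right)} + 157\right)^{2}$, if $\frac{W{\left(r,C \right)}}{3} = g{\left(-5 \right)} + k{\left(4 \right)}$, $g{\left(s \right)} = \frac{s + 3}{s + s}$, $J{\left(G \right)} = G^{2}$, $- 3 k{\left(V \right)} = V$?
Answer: $\frac{589824}{25} \approx 23593.0$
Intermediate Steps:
$k{\left(V \right)} = - \frac{V}{3}$
$g{\left(s \right)} = \frac{3 + s}{2 s}$
$W{\left(r,C \right)} = - \frac{17}{5}$ ($W{\left(r,C \right)} = 3 \left(\frac{3 - 5}{2 \left(-5\right)} - \frac{4}{3}\right) = 3 \left(\frac{1}{2} \left(- \frac{1}{5}\right) \left(-2\right) - \frac{4}{3}\right) = 3 \left(\frac{1}{5} - \frac{4}{3}\right) = 3 \left(- \frac{17}{15}\right) = - \frac{17}{5}$)
$\left(W{\left(-11,J{\left(4 \right)} \right)} + 157\right)^{2} = \left(- \frac{17}{5} + 157\right)^{2} = \left(\frac{768}{5}\right)^{2} = \frac{589824}{25}$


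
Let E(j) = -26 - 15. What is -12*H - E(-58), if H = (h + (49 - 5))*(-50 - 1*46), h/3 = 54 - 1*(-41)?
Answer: 379049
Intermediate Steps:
E(j) = -41
h = 285 (h = 3*(54 - 1*(-41)) = 3*(54 + 41) = 3*95 = 285)
H = -31584 (H = (285 + (49 - 5))*(-50 - 1*46) = (285 + 44)*(-50 - 46) = 329*(-96) = -31584)
-12*H - E(-58) = -12*(-31584) - 1*(-41) = 379008 + 41 = 379049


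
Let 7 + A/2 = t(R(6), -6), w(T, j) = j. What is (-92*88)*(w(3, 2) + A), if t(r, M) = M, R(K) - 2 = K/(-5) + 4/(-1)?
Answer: 194304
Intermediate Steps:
R(K) = -2 - K/5 (R(K) = 2 + (K/(-5) + 4/(-1)) = 2 + (K*(-⅕) + 4*(-1)) = 2 + (-K/5 - 4) = 2 + (-4 - K/5) = -2 - K/5)
A = -26 (A = -14 + 2*(-6) = -14 - 12 = -26)
(-92*88)*(w(3, 2) + A) = (-92*88)*(2 - 26) = -8096*(-24) = 194304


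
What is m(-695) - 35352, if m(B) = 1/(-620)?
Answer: -21918241/620 ≈ -35352.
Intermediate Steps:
m(B) = -1/620
m(-695) - 35352 = -1/620 - 35352 = -21918241/620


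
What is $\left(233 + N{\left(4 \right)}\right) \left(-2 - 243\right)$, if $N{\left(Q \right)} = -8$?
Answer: $-55125$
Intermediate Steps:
$\left(233 + N{\left(4 \right)}\right) \left(-2 - 243\right) = \left(233 - 8\right) \left(-2 - 243\right) = 225 \left(-245\right) = -55125$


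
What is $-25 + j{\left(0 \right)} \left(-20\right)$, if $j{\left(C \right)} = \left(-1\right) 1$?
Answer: $-5$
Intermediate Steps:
$j{\left(C \right)} = -1$
$-25 + j{\left(0 \right)} \left(-20\right) = -25 - -20 = -25 + 20 = -5$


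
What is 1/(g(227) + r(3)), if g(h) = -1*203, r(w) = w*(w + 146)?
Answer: 1/244 ≈ 0.0040984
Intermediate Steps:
r(w) = w*(146 + w)
g(h) = -203
1/(g(227) + r(3)) = 1/(-203 + 3*(146 + 3)) = 1/(-203 + 3*149) = 1/(-203 + 447) = 1/244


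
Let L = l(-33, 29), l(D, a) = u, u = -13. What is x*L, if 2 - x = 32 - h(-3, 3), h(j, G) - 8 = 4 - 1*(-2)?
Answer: 208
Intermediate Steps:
h(j, G) = 14 (h(j, G) = 8 + (4 - 1*(-2)) = 8 + (4 + 2) = 8 + 6 = 14)
l(D, a) = -13
L = -13
x = -16 (x = 2 - (32 - 1*14) = 2 - (32 - 14) = 2 - 1*18 = 2 - 18 = -16)
x*L = -16*(-13) = 208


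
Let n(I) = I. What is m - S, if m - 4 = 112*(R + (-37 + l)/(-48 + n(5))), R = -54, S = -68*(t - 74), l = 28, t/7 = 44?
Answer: 425332/43 ≈ 9891.4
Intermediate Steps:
t = 308 (t = 7*44 = 308)
S = -15912 (S = -68*(308 - 74) = -68*234 = -15912)
m = -258884/43 (m = 4 + 112*(-54 + (-37 + 28)/(-48 + 5)) = 4 + 112*(-54 - 9/(-43)) = 4 + 112*(-54 - 9*(-1/43)) = 4 + 112*(-54 + 9/43) = 4 + 112*(-2313/43) = 4 - 259056/43 = -258884/43 ≈ -6020.6)
m - S = -258884/43 - 1*(-15912) = -258884/43 + 15912 = 425332/43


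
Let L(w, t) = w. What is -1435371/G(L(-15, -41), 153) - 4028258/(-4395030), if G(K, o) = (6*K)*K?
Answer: -70034005087/65925450 ≈ -1062.3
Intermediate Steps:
G(K, o) = 6*K²
-1435371/G(L(-15, -41), 153) - 4028258/(-4395030) = -1435371/(6*(-15)²) - 4028258/(-4395030) = -1435371/(6*225) - 4028258*(-1/4395030) = -1435371/1350 + 2014129/2197515 = -1435371*1/1350 + 2014129/2197515 = -478457/450 + 2014129/2197515 = -70034005087/65925450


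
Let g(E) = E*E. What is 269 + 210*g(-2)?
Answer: 1109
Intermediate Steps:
g(E) = E**2
269 + 210*g(-2) = 269 + 210*(-2)**2 = 269 + 210*4 = 269 + 840 = 1109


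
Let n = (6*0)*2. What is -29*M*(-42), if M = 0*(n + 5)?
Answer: 0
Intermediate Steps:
n = 0 (n = 0*2 = 0)
M = 0 (M = 0*(0 + 5) = 0*5 = 0)
-29*M*(-42) = -29*0*(-42) = 0*(-42) = 0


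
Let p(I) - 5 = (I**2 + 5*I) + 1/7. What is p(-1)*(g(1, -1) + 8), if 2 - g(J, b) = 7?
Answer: 24/7 ≈ 3.4286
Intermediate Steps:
g(J, b) = -5 (g(J, b) = 2 - 1*7 = 2 - 7 = -5)
p(I) = 36/7 + I**2 + 5*I (p(I) = 5 + ((I**2 + 5*I) + 1/7) = 5 + (1/7 + I**2 + 5*I) = 36/7 + I**2 + 5*I)
p(-1)*(g(1, -1) + 8) = (36/7 + (-1)**2 + 5*(-1))*(-5 + 8) = (36/7 + 1 - 5)*3 = (8/7)*3 = 24/7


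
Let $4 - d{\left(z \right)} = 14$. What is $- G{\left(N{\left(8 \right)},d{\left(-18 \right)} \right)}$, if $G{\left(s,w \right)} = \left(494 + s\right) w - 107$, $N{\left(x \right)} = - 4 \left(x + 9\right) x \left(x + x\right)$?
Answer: $-81993$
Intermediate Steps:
$d{\left(z \right)} = -10$ ($d{\left(z \right)} = 4 - 14 = -10$)
$N{\left(x \right)} = 2 x^{2} \left(-36 - 4 x\right)$ ($N{\left(x \right)} = - 4 \left(9 + x\right) x 2 x = \left(-36 - 4 x\right) 2 x^{2} = 2 x^{2} \left(-36 - 4 x\right)$)
$G{\left(s,w \right)} = -107 + w \left(494 + s\right)$ ($G{\left(s,w \right)} = w \left(494 + s\right) - 107 = -107 + w \left(494 + s\right)$)
$- G{\left(N{\left(8 \right)},d{\left(-18 \right)} \right)} = - (-107 + 494 \left(-10\right) + 8 \cdot 8^{2} \left(-9 - 8\right) \left(-10\right)) = - (-107 - 4940 + 8 \cdot 64 \left(-9 - 8\right) \left(-10\right)) = - (-107 - 4940 + 8 \cdot 64 \left(-17\right) \left(-10\right)) = - (-107 - 4940 - -87040) = - (-107 - 4940 + 87040) = \left(-1\right) 81993 = -81993$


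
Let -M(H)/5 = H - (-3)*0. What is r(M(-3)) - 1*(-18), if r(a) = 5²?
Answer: 43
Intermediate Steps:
M(H) = -5*H (M(H) = -5*(H - (-3)*0) = -5*(H - 1*0) = -5*(H + 0) = -5*H)
r(a) = 25
r(M(-3)) - 1*(-18) = 25 - 1*(-18) = 25 + 18 = 43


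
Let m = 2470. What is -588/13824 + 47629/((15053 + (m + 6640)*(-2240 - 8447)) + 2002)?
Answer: -4824602843/112137425280 ≈ -0.043024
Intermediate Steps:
-588/13824 + 47629/((15053 + (m + 6640)*(-2240 - 8447)) + 2002) = -588/13824 + 47629/((15053 + (2470 + 6640)*(-2240 - 8447)) + 2002) = -588*1/13824 + 47629/((15053 + 9110*(-10687)) + 2002) = -49/1152 + 47629/((15053 - 97358570) + 2002) = -49/1152 + 47629/(-97343517 + 2002) = -49/1152 + 47629/(-97341515) = -49/1152 + 47629*(-1/97341515) = -49/1152 - 47629/97341515 = -4824602843/112137425280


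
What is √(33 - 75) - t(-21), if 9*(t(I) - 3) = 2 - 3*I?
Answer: -92/9 + I*√42 ≈ -10.222 + 6.4807*I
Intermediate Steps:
t(I) = 29/9 - I/3 (t(I) = 3 + (2 - 3*I)/9 = 3 + (2/9 - I/3) = 29/9 - I/3)
√(33 - 75) - t(-21) = √(33 - 75) - (29/9 - ⅓*(-21)) = √(-42) - (29/9 + 7) = I*√42 - 1*92/9 = I*√42 - 92/9 = -92/9 + I*√42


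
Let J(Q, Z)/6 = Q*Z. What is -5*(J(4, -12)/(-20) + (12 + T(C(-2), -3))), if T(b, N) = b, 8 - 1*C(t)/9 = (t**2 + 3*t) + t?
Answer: -672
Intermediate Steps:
C(t) = 72 - 36*t - 9*t**2 (C(t) = 72 - 9*((t**2 + 3*t) + t) = 72 - 9*(t**2 + 4*t) = 72 + (-36*t - 9*t**2) = 72 - 36*t - 9*t**2)
J(Q, Z) = 6*Q*Z (J(Q, Z) = 6*(Q*Z) = 6*Q*Z)
-5*(J(4, -12)/(-20) + (12 + T(C(-2), -3))) = -5*((6*4*(-12))/(-20) + (12 + (72 - 36*(-2) - 9*(-2)**2))) = -5*(-288*(-1/20) + (12 + (72 + 72 - 9*4))) = -5*(72/5 + (12 + (72 + 72 - 36))) = -5*(72/5 + (12 + 108)) = -5*(72/5 + 120) = -5*672/5 = -672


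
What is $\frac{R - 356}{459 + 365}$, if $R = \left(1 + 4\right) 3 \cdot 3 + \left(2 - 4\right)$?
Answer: $- \frac{313}{824} \approx -0.37985$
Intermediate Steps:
$R = 43$ ($R = 5 \cdot 3 \cdot 3 + \left(2 - 4\right) = 15 \cdot 3 - 2 = 45 - 2 = 43$)
$\frac{R - 356}{459 + 365} = \frac{43 - 356}{459 + 365} = - \frac{313}{824}$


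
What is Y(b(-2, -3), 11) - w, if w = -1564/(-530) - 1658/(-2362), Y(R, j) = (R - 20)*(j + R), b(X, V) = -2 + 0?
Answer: -63110297/312965 ≈ -201.65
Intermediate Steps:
b(X, V) = -2
Y(R, j) = (-20 + R)*(R + j)
w = 1143227/312965 (w = -1564*(-1/530) - 1658*(-1/2362) = 782/265 + 829/1181 = 1143227/312965 ≈ 3.6529)
Y(b(-2, -3), 11) - w = ((-2)² - 20*(-2) - 20*11 - 2*11) - 1*1143227/312965 = (4 + 40 - 220 - 22) - 1143227/312965 = -198 - 1143227/312965 = -63110297/312965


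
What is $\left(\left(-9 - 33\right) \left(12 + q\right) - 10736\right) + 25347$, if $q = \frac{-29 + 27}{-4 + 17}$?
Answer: $\frac{183475}{13} \approx 14113.0$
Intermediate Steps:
$q = - \frac{2}{13} \approx -0.15385$
$\left(\left(-9 - 33\right) \left(12 + q\right) - 10736\right) + 25347 = \left(\left(-9 - 33\right) \left(12 - \frac{2}{13}\right) - 10736\right) + 25347 = \left(\left(-42\right) \frac{154}{13} - 10736\right) + 25347 = \left(- \frac{6468}{13} - 10736\right) + 25347 = - \frac{146036}{13} + 25347 = \frac{183475}{13}$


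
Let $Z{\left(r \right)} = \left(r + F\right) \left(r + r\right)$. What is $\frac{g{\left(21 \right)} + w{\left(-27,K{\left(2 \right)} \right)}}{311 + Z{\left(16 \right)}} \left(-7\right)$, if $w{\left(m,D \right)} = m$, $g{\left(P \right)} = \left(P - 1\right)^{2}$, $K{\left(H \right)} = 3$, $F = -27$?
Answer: $\frac{2611}{41} \approx 63.683$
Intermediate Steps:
$g{\left(P \right)} = \left(-1 + P\right)^{2}$
$Z{\left(r \right)} = 2 r \left(-27 + r\right)$ ($Z{\left(r \right)} = \left(r - 27\right) \left(r + r\right) = \left(-27 + r\right) 2 r = 2 r \left(-27 + r\right)$)
$\frac{g{\left(21 \right)} + w{\left(-27,K{\left(2 \right)} \right)}}{311 + Z{\left(16 \right)}} \left(-7\right) = \frac{\left(-1 + 21\right)^{2} - 27}{311 + 2 \cdot 16 \left(-27 + 16\right)} \left(-7\right) = \frac{20^{2} - 27}{311 + 2 \cdot 16 \left(-11\right)} \left(-7\right) = \frac{400 - 27}{311 - 352} \left(-7\right) = \frac{373}{-41} \left(-7\right) = 373 \left(- \frac{1}{41}\right) \left(-7\right) = \left(- \frac{373}{41}\right) \left(-7\right) = \frac{2611}{41}$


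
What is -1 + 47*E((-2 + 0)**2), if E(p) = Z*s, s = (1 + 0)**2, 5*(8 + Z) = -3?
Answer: -2026/5 ≈ -405.20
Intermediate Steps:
Z = -43/5 (Z = -8 + (1/5)*(-3) = -8 - 3/5 = -43/5 ≈ -8.6000)
s = 1 (s = 1**2 = 1)
E(p) = -43/5 (E(p) = -43/5*1 = -43/5)
-1 + 47*E((-2 + 0)**2) = -1 + 47*(-43/5) = -1 - 2021/5 = -2026/5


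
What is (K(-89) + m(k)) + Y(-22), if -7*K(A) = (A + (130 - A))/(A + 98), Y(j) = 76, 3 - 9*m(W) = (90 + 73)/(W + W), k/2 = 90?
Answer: 1683299/22680 ≈ 74.219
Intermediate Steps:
k = 180 (k = 2*90 = 180)
m(W) = ⅓ - 163/(18*W) (m(W) = ⅓ - (90 + 73)/(9*(W + W)) = ⅓ - 163/(9*(2*W)) = ⅓ - 163*1/(2*W)/9 = ⅓ - 163/(18*W))
K(A) = -130/(7*(98 + A)) (K(A) = -(A + (130 - A))/(7*(A + 98)) = -130/(7*(98 + A)))
(K(-89) + m(k)) + Y(-22) = (-130/(686 + 7*(-89)) + (1/18)*(-163 + 6*180)/180) + 76 = (-130/(686 - 623) + (1/18)*(1/180)*(-163 + 1080)) + 76 = (-130/63 + (1/18)*(1/180)*917) + 76 = (-130*1/63 + 917/3240) + 76 = (-130/63 + 917/3240) + 76 = -40381/22680 + 76 = 1683299/22680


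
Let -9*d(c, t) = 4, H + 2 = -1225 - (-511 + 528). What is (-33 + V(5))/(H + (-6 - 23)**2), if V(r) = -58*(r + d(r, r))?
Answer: 2675/3627 ≈ 0.73752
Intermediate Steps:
H = -1244 (H = -2 + (-1225 - (-511 + 528)) = -2 + (-1225 - 1*17) = -2 + (-1225 - 17) = -2 - 1242 = -1244)
d(c, t) = -4/9 (d(c, t) = -1/9*4 = -4/9)
V(r) = 232/9 - 58*r (V(r) = -58*(r - 4/9) = -58*(-4/9 + r) = 232/9 - 58*r)
(-33 + V(5))/(H + (-6 - 23)**2) = (-33 + (232/9 - 58*5))/(-1244 + (-6 - 23)**2) = (-33 + (232/9 - 290))/(-1244 + (-29)**2) = (-33 - 2378/9)/(-1244 + 841) = -2675/9/(-403) = -2675/9*(-1/403) = 2675/3627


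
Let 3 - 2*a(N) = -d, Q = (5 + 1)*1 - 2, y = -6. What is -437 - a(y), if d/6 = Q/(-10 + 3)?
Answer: -6115/14 ≈ -436.79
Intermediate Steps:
Q = 4 (Q = 6*1 - 2 = 6 - 2 = 4)
d = -24/7 (d = 6*(4/(-10 + 3)) = 6*(4/(-7)) = 6*(4*(-1/7)) = 6*(-4/7) = -24/7 ≈ -3.4286)
a(N) = -3/14 (a(N) = 3/2 - (-1)*(-24)/(2*7) = 3/2 - 1/2*24/7 = 3/2 - 12/7 = -3/14)
-437 - a(y) = -437 - 1*(-3/14) = -437 + 3/14 = -6115/14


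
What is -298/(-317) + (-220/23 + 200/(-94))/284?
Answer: 21870078/24330067 ≈ 0.89889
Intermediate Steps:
-298/(-317) + (-220/23 + 200/(-94))/284 = -298*(-1/317) + (-220*1/23 + 200*(-1/94))*(1/284) = 298/317 + (-220/23 - 100/47)*(1/284) = 298/317 - 12640/1081*1/284 = 298/317 - 3160/76751 = 21870078/24330067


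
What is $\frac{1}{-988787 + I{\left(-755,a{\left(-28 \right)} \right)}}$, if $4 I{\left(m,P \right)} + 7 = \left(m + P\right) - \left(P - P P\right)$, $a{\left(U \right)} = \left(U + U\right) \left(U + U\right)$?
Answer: $\frac{2}{2939293} \approx 6.8044 \cdot 10^{-7}$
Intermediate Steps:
$a{\left(U \right)} = 4 U^{2}$ ($a{\left(U \right)} = 2 U 2 U = 4 U^{2}$)
$I{\left(m,P \right)} = - \frac{7}{4} + \frac{m}{4} + \frac{P^{2}}{4}$ ($I{\left(m,P \right)} = - \frac{7}{4} + \frac{\left(m + P\right) - \left(P - P P\right)}{4} = - \frac{7}{4} + \frac{\left(P + m\right) + \left(P^{2} - P\right)}{4} = - \frac{7}{4} + \frac{m + P^{2}}{4} = - \frac{7}{4} + \left(\frac{m}{4} + \frac{P^{2}}{4}\right) = - \frac{7}{4} + \frac{m}{4} + \frac{P^{2}}{4}$)
$\frac{1}{-988787 + I{\left(-755,a{\left(-28 \right)} \right)}} = \frac{1}{-988787 + \left(- \frac{7}{4} + \frac{1}{4} \left(-755\right) + \frac{\left(4 \left(-28\right)^{2}\right)^{2}}{4}\right)} = \frac{1}{-988787 - \left(\frac{381}{2} - 2458624\right)} = \frac{1}{-988787 - - \frac{4916867}{2}} = \frac{1}{-988787 + \frac{4916867}{2}} = \frac{1}{\frac{2939293}{2}} = \frac{2}{2939293}$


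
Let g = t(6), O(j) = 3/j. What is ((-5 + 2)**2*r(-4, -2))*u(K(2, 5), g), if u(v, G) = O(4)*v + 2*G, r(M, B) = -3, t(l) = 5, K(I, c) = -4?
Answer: -189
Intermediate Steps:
g = 5
u(v, G) = 2*G + 3*v/4 (u(v, G) = (3/4)*v + 2*G = (3*(1/4))*v + 2*G = 3*v/4 + 2*G = 2*G + 3*v/4)
((-5 + 2)**2*r(-4, -2))*u(K(2, 5), g) = ((-5 + 2)**2*(-3))*(2*5 + (3/4)*(-4)) = ((-3)**2*(-3))*(10 - 3) = (9*(-3))*7 = -27*7 = -189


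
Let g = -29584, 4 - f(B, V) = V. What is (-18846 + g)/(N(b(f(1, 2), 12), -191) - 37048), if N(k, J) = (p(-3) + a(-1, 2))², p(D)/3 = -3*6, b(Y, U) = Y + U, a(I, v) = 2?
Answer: 24215/17172 ≈ 1.4101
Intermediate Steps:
f(B, V) = 4 - V
b(Y, U) = U + Y
p(D) = -54 (p(D) = 3*(-3*6) = 3*(-18) = -54)
N(k, J) = 2704 (N(k, J) = (-54 + 2)² = (-52)² = 2704)
(-18846 + g)/(N(b(f(1, 2), 12), -191) - 37048) = (-18846 - 29584)/(2704 - 37048) = -48430/(-34344) = -48430*(-1/34344) = 24215/17172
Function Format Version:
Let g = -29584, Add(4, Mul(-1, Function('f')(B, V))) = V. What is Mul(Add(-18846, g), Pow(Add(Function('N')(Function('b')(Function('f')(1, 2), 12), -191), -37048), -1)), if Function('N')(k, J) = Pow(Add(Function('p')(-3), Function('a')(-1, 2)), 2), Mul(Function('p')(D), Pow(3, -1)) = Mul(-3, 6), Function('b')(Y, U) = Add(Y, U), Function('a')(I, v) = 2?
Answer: Rational(24215, 17172) ≈ 1.4101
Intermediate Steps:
Function('f')(B, V) = Add(4, Mul(-1, V))
Function('b')(Y, U) = Add(U, Y)
Function('p')(D) = -54 (Function('p')(D) = Mul(3, Mul(-3, 6)) = Mul(3, -18) = -54)
Function('N')(k, J) = 2704 (Function('N')(k, J) = Pow(Add(-54, 2), 2) = Pow(-52, 2) = 2704)
Mul(Add(-18846, g), Pow(Add(Function('N')(Function('b')(Function('f')(1, 2), 12), -191), -37048), -1)) = Mul(Add(-18846, -29584), Pow(Add(2704, -37048), -1)) = Mul(-48430, Pow(-34344, -1)) = Mul(-48430, Rational(-1, 34344)) = Rational(24215, 17172)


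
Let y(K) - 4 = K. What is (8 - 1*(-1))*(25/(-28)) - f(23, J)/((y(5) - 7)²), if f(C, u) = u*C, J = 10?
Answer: -1835/28 ≈ -65.536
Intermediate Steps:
y(K) = 4 + K
f(C, u) = C*u
(8 - 1*(-1))*(25/(-28)) - f(23, J)/((y(5) - 7)²) = (8 - 1*(-1))*(25/(-28)) - 23*10/(((4 + 5) - 7)²) = (8 + 1)*(25*(-1/28)) - 230/((9 - 7)²) = 9*(-25/28) - 230/(2²) = -225/28 - 230/4 = -225/28 - 1*115/2 = -225/28 - 115/2 = -1835/28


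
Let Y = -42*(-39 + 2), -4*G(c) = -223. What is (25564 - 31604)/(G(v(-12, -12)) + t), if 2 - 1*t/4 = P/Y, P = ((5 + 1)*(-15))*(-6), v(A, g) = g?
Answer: -1251488/12921 ≈ -96.857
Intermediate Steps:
G(c) = 223/4 (G(c) = -¼*(-223) = 223/4)
P = 540 (P = (6*(-15))*(-6) = -90*(-6) = 540)
Y = 1554 (Y = -42*(-37) = 1554)
t = 1712/259 (t = 8 - 2160/1554 = 8 - 4*90/259 = 8 - 360/259 = 1712/259 ≈ 6.6100)
(25564 - 31604)/(G(v(-12, -12)) + t) = (25564 - 31604)/(223/4 + 1712/259) = -6040/64605/1036 = -6040*1036/64605 = -1251488/12921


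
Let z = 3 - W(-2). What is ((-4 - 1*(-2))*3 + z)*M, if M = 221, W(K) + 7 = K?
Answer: 1326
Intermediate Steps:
W(K) = -7 + K
z = 12 (z = 3 - (-7 - 2) = 3 - 1*(-9) = 3 + 9 = 12)
((-4 - 1*(-2))*3 + z)*M = ((-4 - 1*(-2))*3 + 12)*221 = ((-4 + 2)*3 + 12)*221 = (-2*3 + 12)*221 = (-6 + 12)*221 = 6*221 = 1326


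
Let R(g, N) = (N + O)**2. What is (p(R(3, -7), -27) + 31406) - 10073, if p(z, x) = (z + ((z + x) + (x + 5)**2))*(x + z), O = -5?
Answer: 108498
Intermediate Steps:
R(g, N) = (-5 + N)**2 (R(g, N) = (N - 5)**2 = (-5 + N)**2)
p(z, x) = (x + z)*(x + (5 + x)**2 + 2*z) (p(z, x) = (z + ((x + z) + (5 + x)**2))*(x + z) = (z + (x + z + (5 + x)**2))*(x + z) = (x + (5 + x)**2 + 2*z)*(x + z) = (x + z)*(x + (5 + x)**2 + 2*z))
(p(R(3, -7), -27) + 31406) - 10073 = (((-27)**2 + 2*((-5 - 7)**2)**2 - 27*(5 - 27)**2 + (-5 - 7)**2*(5 - 27)**2 + 3*(-27)*(-5 - 7)**2) + 31406) - 10073 = ((729 + 2*((-12)**2)**2 - 27*(-22)**2 + (-12)**2*(-22)**2 + 3*(-27)*(-12)**2) + 31406) - 10073 = ((729 + 2*144**2 - 27*484 + 144*484 + 3*(-27)*144) + 31406) - 10073 = ((729 + 2*20736 - 13068 + 69696 - 11664) + 31406) - 10073 = ((729 + 41472 - 13068 + 69696 - 11664) + 31406) - 10073 = (87165 + 31406) - 10073 = 118571 - 10073 = 108498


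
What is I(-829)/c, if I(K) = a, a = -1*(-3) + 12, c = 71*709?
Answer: 15/50339 ≈ 0.00029798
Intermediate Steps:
c = 50339
a = 15 (a = 3 + 12 = 15)
I(K) = 15
I(-829)/c = 15/50339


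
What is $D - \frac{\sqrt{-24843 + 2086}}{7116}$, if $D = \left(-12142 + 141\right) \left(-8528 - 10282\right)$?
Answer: $225738810 - \frac{i \sqrt{22757}}{7116} \approx 2.2574 \cdot 10^{8} - 0.021199 i$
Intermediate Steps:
$D = 225738810$ ($D = \left(-12001\right) \left(-18810\right) = 225738810$)
$D - \frac{\sqrt{-24843 + 2086}}{7116} = 225738810 - \frac{\sqrt{-24843 + 2086}}{7116} = 225738810 - \sqrt{-22757} \cdot \frac{1}{7116} = 225738810 - i \sqrt{22757} \cdot \frac{1}{7116} = 225738810 - \frac{i \sqrt{22757}}{7116}$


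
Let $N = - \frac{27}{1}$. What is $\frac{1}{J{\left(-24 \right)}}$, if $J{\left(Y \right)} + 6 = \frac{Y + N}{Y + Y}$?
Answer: $- \frac{16}{79} \approx -0.20253$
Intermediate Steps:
$N = -27$ ($N = \left(-27\right) 1 = -27$)
$J{\left(Y \right)} = -6 + \frac{-27 + Y}{2 Y}$ ($J{\left(Y \right)} = -6 + \frac{Y - 27}{Y + Y} = -6 + \frac{-27 + Y}{2 Y}$)
$\frac{1}{J{\left(-24 \right)}} = \frac{1}{\frac{1}{2} \frac{1}{-24} \left(-27 - -264\right)} = \frac{1}{\frac{1}{2} \left(- \frac{1}{24}\right) \left(-27 + 264\right)} = \frac{1}{\frac{1}{2} \left(- \frac{1}{24}\right) 237} = \frac{1}{- \frac{79}{16}} = - \frac{16}{79}$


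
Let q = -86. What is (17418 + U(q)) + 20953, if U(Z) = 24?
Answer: 38395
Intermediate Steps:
(17418 + U(q)) + 20953 = (17418 + 24) + 20953 = 17442 + 20953 = 38395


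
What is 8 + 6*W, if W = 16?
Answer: 104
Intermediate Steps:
8 + 6*W = 8 + 6*16 = 8 + 96 = 104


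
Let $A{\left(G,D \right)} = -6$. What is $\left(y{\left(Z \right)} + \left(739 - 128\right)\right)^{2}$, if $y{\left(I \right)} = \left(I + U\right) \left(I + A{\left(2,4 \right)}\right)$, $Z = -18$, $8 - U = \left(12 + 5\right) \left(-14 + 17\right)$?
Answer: $4305625$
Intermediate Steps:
$U = -43$ ($U = 8 - \left(12 + 5\right) \left(-14 + 17\right) = 8 - 17 \cdot 3 = 8 - 51 = -43$)
$y{\left(I \right)} = \left(-43 + I\right) \left(-6 + I\right)$ ($y{\left(I \right)} = \left(I - 43\right) \left(I - 6\right) = \left(-43 + I\right) \left(-6 + I\right)$)
$\left(y{\left(Z \right)} + \left(739 - 128\right)\right)^{2} = \left(\left(258 + \left(-18\right)^{2} - -882\right) + \left(739 - 128\right)\right)^{2} = \left(\left(258 + 324 + 882\right) + \left(739 - 128\right)\right)^{2} = \left(1464 + 611\right)^{2} = 2075^{2} = 4305625$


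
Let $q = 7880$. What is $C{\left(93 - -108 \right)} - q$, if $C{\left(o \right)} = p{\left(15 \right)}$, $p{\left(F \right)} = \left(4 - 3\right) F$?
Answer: $-7865$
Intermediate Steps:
$p{\left(F \right)} = F$ ($p{\left(F \right)} = 1 F = F$)
$C{\left(o \right)} = 15$
$C{\left(93 - -108 \right)} - q = 15 - 7880 = -7865$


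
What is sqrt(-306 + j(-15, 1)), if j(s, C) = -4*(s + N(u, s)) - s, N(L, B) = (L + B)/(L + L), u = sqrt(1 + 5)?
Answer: sqrt(-233 + 5*sqrt(6)) ≈ 14.858*I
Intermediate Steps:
u = sqrt(6) ≈ 2.4495
N(L, B) = (B + L)/(2*L) (N(L, B) = (B + L)/((2*L)) = (B + L)*(1/(2*L)) = (B + L)/(2*L))
j(s, C) = -5*s - sqrt(6)*(s + sqrt(6))/3 (j(s, C) = -4*(s + (s + sqrt(6))/(2*(sqrt(6)))) - s = -4*(s + (sqrt(6)/6)*(s + sqrt(6))/2) - s = -4*(s + sqrt(6)*(s + sqrt(6))/12) - s = (-4*s - sqrt(6)*(s + sqrt(6))/3) - s = -5*s - sqrt(6)*(s + sqrt(6))/3)
sqrt(-306 + j(-15, 1)) = sqrt(-306 + (-2 - 5*(-15) - 1/3*(-15)*sqrt(6))) = sqrt(-306 + (-2 + 75 + 5*sqrt(6))) = sqrt(-306 + (73 + 5*sqrt(6))) = sqrt(-233 + 5*sqrt(6))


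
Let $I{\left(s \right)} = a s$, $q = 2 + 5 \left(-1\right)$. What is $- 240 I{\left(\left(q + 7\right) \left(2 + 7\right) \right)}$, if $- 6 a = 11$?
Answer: $15840$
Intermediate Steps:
$a = - \frac{11}{6}$ ($a = \left(- \frac{1}{6}\right) 11 = - \frac{11}{6} \approx -1.8333$)
$q = -3$ ($q = 2 - 5 = -3$)
$I{\left(s \right)} = - \frac{11 s}{6}$
$- 240 I{\left(\left(q + 7\right) \left(2 + 7\right) \right)} = - 240 \left(- \frac{11 \left(-3 + 7\right) \left(2 + 7\right)}{6}\right) = - 240 \left(- \frac{11 \cdot 4 \cdot 9}{6}\right) = - 240 \left(\left(- \frac{11}{6}\right) 36\right) = \left(-240\right) \left(-66\right) = 15840$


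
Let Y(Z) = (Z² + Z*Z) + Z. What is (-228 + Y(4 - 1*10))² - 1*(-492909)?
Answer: 519153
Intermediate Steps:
Y(Z) = Z + 2*Z² (Y(Z) = (Z² + Z²) + Z = 2*Z² + Z = Z + 2*Z²)
(-228 + Y(4 - 1*10))² - 1*(-492909) = (-228 + (4 - 1*10)*(1 + 2*(4 - 1*10)))² - 1*(-492909) = (-228 + (4 - 10)*(1 + 2*(4 - 10)))² + 492909 = (-228 - 6*(1 + 2*(-6)))² + 492909 = (-228 - 6*(1 - 12))² + 492909 = (-228 - 6*(-11))² + 492909 = (-228 + 66)² + 492909 = (-162)² + 492909 = 26244 + 492909 = 519153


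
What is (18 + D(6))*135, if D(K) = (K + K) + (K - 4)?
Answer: 4320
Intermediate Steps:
D(K) = -4 + 3*K (D(K) = 2*K + (-4 + K) = -4 + 3*K)
(18 + D(6))*135 = (18 + (-4 + 3*6))*135 = (18 + (-4 + 18))*135 = (18 + 14)*135 = 32*135 = 4320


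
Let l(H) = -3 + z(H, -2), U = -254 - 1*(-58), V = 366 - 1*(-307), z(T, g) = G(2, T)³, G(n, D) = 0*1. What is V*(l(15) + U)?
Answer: -133927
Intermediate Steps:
G(n, D) = 0
z(T, g) = 0 (z(T, g) = 0³ = 0)
V = 673 (V = 366 + 307 = 673)
U = -196 (U = -254 + 58 = -196)
l(H) = -3 (l(H) = -3 + 0 = -3)
V*(l(15) + U) = 673*(-3 - 196) = 673*(-199) = -133927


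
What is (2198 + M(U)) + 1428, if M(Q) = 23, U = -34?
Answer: 3649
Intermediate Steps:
(2198 + M(U)) + 1428 = (2198 + 23) + 1428 = 2221 + 1428 = 3649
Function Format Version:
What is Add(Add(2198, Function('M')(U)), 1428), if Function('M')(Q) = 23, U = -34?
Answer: 3649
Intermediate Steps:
Add(Add(2198, Function('M')(U)), 1428) = Add(Add(2198, 23), 1428) = Add(2221, 1428) = 3649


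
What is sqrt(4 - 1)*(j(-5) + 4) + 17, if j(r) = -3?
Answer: 17 + sqrt(3) ≈ 18.732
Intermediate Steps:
sqrt(4 - 1)*(j(-5) + 4) + 17 = sqrt(4 - 1)*(-3 + 4) + 17 = sqrt(3)*1 + 17 = sqrt(3) + 17 = 17 + sqrt(3)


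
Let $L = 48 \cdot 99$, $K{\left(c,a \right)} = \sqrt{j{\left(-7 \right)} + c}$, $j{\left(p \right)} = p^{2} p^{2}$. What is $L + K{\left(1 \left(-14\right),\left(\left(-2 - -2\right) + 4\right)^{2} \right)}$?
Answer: $4752 + \sqrt{2387} \approx 4800.9$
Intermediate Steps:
$j{\left(p \right)} = p^{4}$
$K{\left(c,a \right)} = \sqrt{2401 + c}$ ($K{\left(c,a \right)} = \sqrt{\left(-7\right)^{4} + c} = \sqrt{2401 + c}$)
$L = 4752$
$L + K{\left(1 \left(-14\right),\left(\left(-2 - -2\right) + 4\right)^{2} \right)} = 4752 + \sqrt{2401 + 1 \left(-14\right)} = 4752 + \sqrt{2401 - 14} = 4752 + \sqrt{2387}$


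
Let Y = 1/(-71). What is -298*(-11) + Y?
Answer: 232737/71 ≈ 3278.0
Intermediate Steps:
Y = -1/71 ≈ -0.014085
-298*(-11) + Y = -298*(-11) - 1/71 = 3278 - 1/71 = 232737/71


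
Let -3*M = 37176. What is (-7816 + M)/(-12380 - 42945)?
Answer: 20208/55325 ≈ 0.36526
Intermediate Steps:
M = -12392 (M = -⅓*37176 = -12392)
(-7816 + M)/(-12380 - 42945) = (-7816 - 12392)/(-12380 - 42945) = -20208/(-55325) = -20208*(-1/55325) = 20208/55325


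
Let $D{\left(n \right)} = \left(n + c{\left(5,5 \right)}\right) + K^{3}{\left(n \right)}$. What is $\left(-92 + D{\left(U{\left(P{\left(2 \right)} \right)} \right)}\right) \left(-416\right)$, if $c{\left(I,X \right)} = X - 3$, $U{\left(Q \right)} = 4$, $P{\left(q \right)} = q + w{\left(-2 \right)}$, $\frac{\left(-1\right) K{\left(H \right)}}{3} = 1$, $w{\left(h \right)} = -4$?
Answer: $47008$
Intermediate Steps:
$K{\left(H \right)} = -3$ ($K{\left(H \right)} = \left(-3\right) 1 = -3$)
$P{\left(q \right)} = -4 + q$ ($P{\left(q \right)} = q - 4 = -4 + q$)
$c{\left(I,X \right)} = -3 + X$
$D{\left(n \right)} = -25 + n$ ($D{\left(n \right)} = \left(n + \left(-3 + 5\right)\right) + \left(-3\right)^{3} = \left(n + 2\right) - 27 = \left(2 + n\right) - 27 = -25 + n$)
$\left(-92 + D{\left(U{\left(P{\left(2 \right)} \right)} \right)}\right) \left(-416\right) = \left(-92 + \left(-25 + 4\right)\right) \left(-416\right) = \left(-92 - 21\right) \left(-416\right) = \left(-113\right) \left(-416\right) = 47008$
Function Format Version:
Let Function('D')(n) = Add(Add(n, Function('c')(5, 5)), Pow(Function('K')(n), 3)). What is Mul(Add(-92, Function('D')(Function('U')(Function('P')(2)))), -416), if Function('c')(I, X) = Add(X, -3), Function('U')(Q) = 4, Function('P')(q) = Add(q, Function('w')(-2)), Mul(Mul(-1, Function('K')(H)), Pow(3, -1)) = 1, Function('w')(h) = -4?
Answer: 47008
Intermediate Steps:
Function('K')(H) = -3 (Function('K')(H) = Mul(-3, 1) = -3)
Function('P')(q) = Add(-4, q) (Function('P')(q) = Add(q, -4) = Add(-4, q))
Function('c')(I, X) = Add(-3, X)
Function('D')(n) = Add(-25, n) (Function('D')(n) = Add(Add(n, Add(-3, 5)), Pow(-3, 3)) = Add(Add(n, 2), -27) = Add(Add(2, n), -27) = Add(-25, n))
Mul(Add(-92, Function('D')(Function('U')(Function('P')(2)))), -416) = Mul(Add(-92, Add(-25, 4)), -416) = Mul(Add(-92, -21), -416) = Mul(-113, -416) = 47008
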